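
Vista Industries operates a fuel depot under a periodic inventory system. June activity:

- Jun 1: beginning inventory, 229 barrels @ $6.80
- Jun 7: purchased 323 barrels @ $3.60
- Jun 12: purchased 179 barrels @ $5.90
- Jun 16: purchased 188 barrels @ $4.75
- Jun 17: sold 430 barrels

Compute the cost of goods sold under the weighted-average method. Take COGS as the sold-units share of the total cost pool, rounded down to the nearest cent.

Jun 17, sell 430: 430/919 × $4,669.10 → $2,184.67
Ending inventory (cost pool remaining) = $2,484.43

COGS = $2,184.67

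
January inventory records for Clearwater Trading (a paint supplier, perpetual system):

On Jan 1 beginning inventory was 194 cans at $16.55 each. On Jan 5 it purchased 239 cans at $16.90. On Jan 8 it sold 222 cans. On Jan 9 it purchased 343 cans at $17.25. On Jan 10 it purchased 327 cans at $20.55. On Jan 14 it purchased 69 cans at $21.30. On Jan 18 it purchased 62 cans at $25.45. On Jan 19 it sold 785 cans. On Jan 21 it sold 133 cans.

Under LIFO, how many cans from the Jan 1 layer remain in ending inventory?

94

Jan 8, 222 sold [LIFO — newest first]: 222 @ $16.90 = $3,751.80
Jan 19, 785 sold [LIFO — newest first]: 62 @ $25.45 + 69 @ $21.30 + 327 @ $20.55 + 327 @ $17.25 = $15,408.20
Jan 21, 133 sold [LIFO — newest first]: 16 @ $17.25 + 17 @ $16.90 + 100 @ $16.55 = $2,218.30
Total COGS = $3,751.80 + $15,408.20 + $2,218.30 = $21,378.30
Ending inventory: 94 @ $16.55 = $1,555.70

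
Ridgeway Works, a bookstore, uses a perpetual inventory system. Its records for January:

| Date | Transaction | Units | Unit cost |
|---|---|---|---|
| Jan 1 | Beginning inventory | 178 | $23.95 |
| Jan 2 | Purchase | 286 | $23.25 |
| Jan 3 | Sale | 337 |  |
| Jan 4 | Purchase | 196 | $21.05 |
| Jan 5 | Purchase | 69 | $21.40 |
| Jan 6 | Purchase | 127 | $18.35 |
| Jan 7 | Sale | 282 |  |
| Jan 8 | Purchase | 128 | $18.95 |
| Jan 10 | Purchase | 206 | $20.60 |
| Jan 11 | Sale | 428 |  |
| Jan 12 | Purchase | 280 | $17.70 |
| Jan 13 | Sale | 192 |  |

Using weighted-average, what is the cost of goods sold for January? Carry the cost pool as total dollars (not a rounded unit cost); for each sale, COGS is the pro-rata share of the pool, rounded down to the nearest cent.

COGS = $26,170.10

After Jan 1: 178 on hand, pool $4,263.10 (≈ $23.9500 each)
After Jan 2: 464 on hand, pool $10,912.60 (≈ $23.5185 each)
Jan 3, sell 337: 337/464 × $10,912.60 → $7,925.74
After Jan 4: 323 on hand, pool $7,112.66 (≈ $22.0206 each)
After Jan 5: 392 on hand, pool $8,589.26 (≈ $21.9114 each)
After Jan 6: 519 on hand, pool $10,919.71 (≈ $21.0399 each)
Jan 7, sell 282: 282/519 × $10,919.71 → $5,933.25
After Jan 8: 365 on hand, pool $7,412.06 (≈ $20.3070 each)
After Jan 10: 571 on hand, pool $11,655.66 (≈ $20.4127 each)
Jan 11, sell 428: 428/571 × $11,655.66 → $8,736.64
After Jan 12: 423 on hand, pool $7,875.02 (≈ $18.6171 each)
Jan 13, sell 192: 192/423 × $7,875.02 → $3,574.47
Total COGS = $7,925.74 + $5,933.25 + $8,736.64 + $3,574.47 = $26,170.10
Ending inventory (cost pool remaining) = $4,300.55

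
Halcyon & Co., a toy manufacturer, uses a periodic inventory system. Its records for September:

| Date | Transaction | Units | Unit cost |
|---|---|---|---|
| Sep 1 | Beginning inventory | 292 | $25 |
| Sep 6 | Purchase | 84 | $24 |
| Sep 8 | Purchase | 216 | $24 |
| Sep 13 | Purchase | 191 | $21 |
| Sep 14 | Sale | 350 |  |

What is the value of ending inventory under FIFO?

Ending inventory = $9,819

Sep 14, 350 sold [FIFO — oldest first]: 292 @ $25 + 58 @ $24 = $8,692
Ending inventory: 26 @ $24 + 216 @ $24 + 191 @ $21 = $9,819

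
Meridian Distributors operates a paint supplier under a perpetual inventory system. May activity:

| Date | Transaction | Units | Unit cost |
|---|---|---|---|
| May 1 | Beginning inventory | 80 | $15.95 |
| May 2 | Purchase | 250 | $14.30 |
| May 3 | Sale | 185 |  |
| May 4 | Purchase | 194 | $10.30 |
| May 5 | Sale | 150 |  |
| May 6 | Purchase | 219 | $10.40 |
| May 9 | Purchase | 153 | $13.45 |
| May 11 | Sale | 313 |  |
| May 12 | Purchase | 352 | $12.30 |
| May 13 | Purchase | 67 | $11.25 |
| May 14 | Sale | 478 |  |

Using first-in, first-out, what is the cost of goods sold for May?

COGS = $14,013.65

May 3, 185 sold [FIFO — oldest first]: 80 @ $15.95 + 105 @ $14.30 = $2,777.50
May 5, 150 sold [FIFO — oldest first]: 145 @ $14.30 + 5 @ $10.30 = $2,125.00
May 11, 313 sold [FIFO — oldest first]: 189 @ $10.30 + 124 @ $10.40 = $3,236.30
May 14, 478 sold [FIFO — oldest first]: 95 @ $10.40 + 153 @ $13.45 + 230 @ $12.30 = $5,874.85
Total COGS = $2,777.50 + $2,125.00 + $3,236.30 + $5,874.85 = $14,013.65
Ending inventory: 122 @ $12.30 + 67 @ $11.25 = $2,254.35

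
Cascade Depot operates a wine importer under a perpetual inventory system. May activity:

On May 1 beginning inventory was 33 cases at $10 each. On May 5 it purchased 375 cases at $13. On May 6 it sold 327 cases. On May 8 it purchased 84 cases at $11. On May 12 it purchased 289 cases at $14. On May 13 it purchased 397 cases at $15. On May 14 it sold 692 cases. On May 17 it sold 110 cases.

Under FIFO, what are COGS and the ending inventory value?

May 6, 327 sold [FIFO — oldest first]: 33 @ $10 + 294 @ $13 = $4,152
May 14, 692 sold [FIFO — oldest first]: 81 @ $13 + 84 @ $11 + 289 @ $14 + 238 @ $15 = $9,593
May 17, 110 sold [FIFO — oldest first]: 110 @ $15 = $1,650
Total COGS = $4,152 + $9,593 + $1,650 = $15,395
Ending inventory: 49 @ $15 = $735
Check: goods available $16,130 = COGS $15,395 + ending $735

COGS = $15,395; ending inventory = $735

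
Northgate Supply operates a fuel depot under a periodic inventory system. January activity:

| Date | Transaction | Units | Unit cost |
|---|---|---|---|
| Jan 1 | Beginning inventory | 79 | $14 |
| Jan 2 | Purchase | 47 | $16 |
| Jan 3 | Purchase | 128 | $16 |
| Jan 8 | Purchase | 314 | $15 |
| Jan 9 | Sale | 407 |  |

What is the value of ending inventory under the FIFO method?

Jan 9, 407 sold [FIFO — oldest first]: 79 @ $14 + 47 @ $16 + 128 @ $16 + 153 @ $15 = $6,201
Ending inventory: 161 @ $15 = $2,415

Ending inventory = $2,415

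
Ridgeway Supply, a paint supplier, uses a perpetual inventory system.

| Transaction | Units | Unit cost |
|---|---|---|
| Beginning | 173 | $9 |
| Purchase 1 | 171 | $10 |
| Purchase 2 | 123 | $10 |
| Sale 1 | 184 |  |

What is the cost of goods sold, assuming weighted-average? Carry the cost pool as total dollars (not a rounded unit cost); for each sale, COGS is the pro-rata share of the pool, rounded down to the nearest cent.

COGS = $1,771.83

After Beginning: 173 on hand, pool $1,557.00 (≈ $9.0000 each)
After Purchase 1: 344 on hand, pool $3,267.00 (≈ $9.4971 each)
After Purchase 2: 467 on hand, pool $4,497.00 (≈ $9.6296 each)
Sale 1, sell 184: 184/467 × $4,497.00 → $1,771.83
Ending inventory (cost pool remaining) = $2,725.17
Check: goods available $4,497.00 = COGS $1,771.83 + ending $2,725.17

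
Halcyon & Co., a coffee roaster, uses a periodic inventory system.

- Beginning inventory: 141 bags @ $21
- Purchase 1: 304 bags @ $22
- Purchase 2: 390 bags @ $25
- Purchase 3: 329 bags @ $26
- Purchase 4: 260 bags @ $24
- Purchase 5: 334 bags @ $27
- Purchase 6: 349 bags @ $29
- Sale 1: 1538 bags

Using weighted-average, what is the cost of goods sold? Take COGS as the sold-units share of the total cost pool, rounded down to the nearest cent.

COGS = $38,929.57

Sale 1, sell 1538: 1538/2107 × $53,332.00 → $38,929.57
Ending inventory (cost pool remaining) = $14,402.43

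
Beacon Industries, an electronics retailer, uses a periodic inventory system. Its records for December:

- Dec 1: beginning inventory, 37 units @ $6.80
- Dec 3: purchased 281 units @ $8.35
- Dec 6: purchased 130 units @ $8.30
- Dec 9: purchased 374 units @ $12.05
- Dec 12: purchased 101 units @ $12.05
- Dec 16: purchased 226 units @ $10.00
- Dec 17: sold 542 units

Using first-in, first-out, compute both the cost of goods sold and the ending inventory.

COGS = $4,809.65; ending inventory = $6,851.05

Dec 17, 542 sold [FIFO — oldest first]: 37 @ $6.80 + 281 @ $8.35 + 130 @ $8.30 + 94 @ $12.05 = $4,809.65
Ending inventory: 280 @ $12.05 + 101 @ $12.05 + 226 @ $10.00 = $6,851.05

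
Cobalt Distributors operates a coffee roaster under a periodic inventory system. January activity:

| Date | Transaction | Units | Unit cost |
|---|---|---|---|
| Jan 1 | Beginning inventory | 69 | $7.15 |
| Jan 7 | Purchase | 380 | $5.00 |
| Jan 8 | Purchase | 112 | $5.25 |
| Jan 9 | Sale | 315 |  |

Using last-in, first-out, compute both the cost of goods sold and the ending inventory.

COGS = $1,603.00; ending inventory = $1,378.35

Jan 9, 315 sold [LIFO — newest first]: 112 @ $5.25 + 203 @ $5.00 = $1,603.00
Ending inventory: 69 @ $7.15 + 177 @ $5.00 = $1,378.35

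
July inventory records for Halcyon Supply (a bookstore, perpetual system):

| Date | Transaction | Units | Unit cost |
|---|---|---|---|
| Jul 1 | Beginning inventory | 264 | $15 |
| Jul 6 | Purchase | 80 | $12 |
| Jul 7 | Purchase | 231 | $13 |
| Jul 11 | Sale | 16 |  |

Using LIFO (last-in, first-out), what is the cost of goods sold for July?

COGS = $208

Jul 11, 16 sold [LIFO — newest first]: 16 @ $13 = $208
Ending inventory: 264 @ $15 + 80 @ $12 + 215 @ $13 = $7,715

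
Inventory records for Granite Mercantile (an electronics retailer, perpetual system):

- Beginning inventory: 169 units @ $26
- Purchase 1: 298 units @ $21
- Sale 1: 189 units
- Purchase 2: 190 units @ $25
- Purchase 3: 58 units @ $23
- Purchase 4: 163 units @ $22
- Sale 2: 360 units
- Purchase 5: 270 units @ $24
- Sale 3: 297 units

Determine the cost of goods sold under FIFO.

COGS = $19,618

Sale 1 (189) [FIFO — oldest first]: 169 @ $26 + 20 @ $21 = $4,814
Sale 2 (360) [FIFO — oldest first]: 278 @ $21 + 82 @ $25 = $7,888
Sale 3 (297) [FIFO — oldest first]: 108 @ $25 + 58 @ $23 + 131 @ $22 = $6,916
Total COGS = $4,814 + $7,888 + $6,916 = $19,618
Ending inventory: 32 @ $22 + 270 @ $24 = $7,184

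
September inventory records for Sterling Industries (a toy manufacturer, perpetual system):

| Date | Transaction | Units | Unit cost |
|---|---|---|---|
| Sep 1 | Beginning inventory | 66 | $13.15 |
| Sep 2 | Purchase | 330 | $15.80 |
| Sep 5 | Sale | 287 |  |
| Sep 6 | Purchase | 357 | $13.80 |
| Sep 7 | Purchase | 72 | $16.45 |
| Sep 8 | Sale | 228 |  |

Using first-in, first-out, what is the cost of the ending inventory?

Sep 5, 287 sold [FIFO — oldest first]: 66 @ $13.15 + 221 @ $15.80 = $4,359.70
Sep 8, 228 sold [FIFO — oldest first]: 109 @ $15.80 + 119 @ $13.80 = $3,364.40
Total COGS = $4,359.70 + $3,364.40 = $7,724.10
Ending inventory: 238 @ $13.80 + 72 @ $16.45 = $4,468.80
Check: goods available $12,192.90 = COGS $7,724.10 + ending $4,468.80

Ending inventory = $4,468.80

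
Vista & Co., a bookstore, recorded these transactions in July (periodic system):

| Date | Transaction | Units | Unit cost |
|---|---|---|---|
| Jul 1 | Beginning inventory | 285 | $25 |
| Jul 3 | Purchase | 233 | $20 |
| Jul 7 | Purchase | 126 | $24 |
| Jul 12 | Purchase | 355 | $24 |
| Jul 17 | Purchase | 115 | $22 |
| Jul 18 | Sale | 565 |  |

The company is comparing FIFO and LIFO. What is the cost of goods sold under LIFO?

COGS = $13,330

FIFO COGS: 285 @ $25 + 233 @ $20 + 47 @ $24 = $12,913
LIFO COGS: 115 @ $22 + 355 @ $24 + 95 @ $24 = $13,330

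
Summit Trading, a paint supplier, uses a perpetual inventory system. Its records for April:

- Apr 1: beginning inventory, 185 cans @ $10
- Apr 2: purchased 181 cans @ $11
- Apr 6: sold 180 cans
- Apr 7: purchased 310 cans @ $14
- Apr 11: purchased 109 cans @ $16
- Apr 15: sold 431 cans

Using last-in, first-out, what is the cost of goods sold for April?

Apr 6, 180 sold [LIFO — newest first]: 180 @ $11 = $1,980
Apr 15, 431 sold [LIFO — newest first]: 109 @ $16 + 310 @ $14 + 1 @ $11 + 11 @ $10 = $6,205
Total COGS = $1,980 + $6,205 = $8,185
Ending inventory: 174 @ $10 = $1,740
Check: goods available $9,925 = COGS $8,185 + ending $1,740

COGS = $8,185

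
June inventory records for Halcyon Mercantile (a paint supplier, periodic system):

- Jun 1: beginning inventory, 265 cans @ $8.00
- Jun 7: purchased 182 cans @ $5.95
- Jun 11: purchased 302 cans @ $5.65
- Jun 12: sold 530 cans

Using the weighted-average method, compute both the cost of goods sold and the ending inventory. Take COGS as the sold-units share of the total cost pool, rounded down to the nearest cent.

COGS = $3,473.79; ending inventory = $1,435.41

Jun 12, sell 530: 530/749 × $4,909.20 → $3,473.79
Ending inventory (cost pool remaining) = $1,435.41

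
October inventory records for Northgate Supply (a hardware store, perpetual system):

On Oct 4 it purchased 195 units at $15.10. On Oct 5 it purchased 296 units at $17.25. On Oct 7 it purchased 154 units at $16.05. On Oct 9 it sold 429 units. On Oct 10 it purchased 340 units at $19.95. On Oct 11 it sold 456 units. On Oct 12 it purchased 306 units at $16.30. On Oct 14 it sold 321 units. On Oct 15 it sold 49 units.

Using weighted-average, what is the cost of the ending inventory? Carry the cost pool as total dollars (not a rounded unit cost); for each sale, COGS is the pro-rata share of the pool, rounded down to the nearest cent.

Ending inventory = $606.65

After Oct 4: 195 on hand, pool $2,944.50 (≈ $15.1000 each)
After Oct 5: 491 on hand, pool $8,050.50 (≈ $16.3961 each)
After Oct 7: 645 on hand, pool $10,522.20 (≈ $16.3135 each)
Oct 9, sell 429: 429/645 × $10,522.20 → $6,998.48
After Oct 10: 556 on hand, pool $10,306.72 (≈ $18.5373 each)
Oct 11, sell 456: 456/556 × $10,306.72 → $8,452.99
After Oct 12: 406 on hand, pool $6,841.53 (≈ $16.8511 each)
Oct 14, sell 321: 321/406 × $6,841.53 → $5,409.18
Oct 15, sell 49: 49/85 × $1,432.35 → $825.70
Total COGS = $6,998.48 + $8,452.99 + $5,409.18 + $825.70 = $21,686.35
Ending inventory (cost pool remaining) = $606.65
Check: goods available $22,293.00 = COGS $21,686.35 + ending $606.65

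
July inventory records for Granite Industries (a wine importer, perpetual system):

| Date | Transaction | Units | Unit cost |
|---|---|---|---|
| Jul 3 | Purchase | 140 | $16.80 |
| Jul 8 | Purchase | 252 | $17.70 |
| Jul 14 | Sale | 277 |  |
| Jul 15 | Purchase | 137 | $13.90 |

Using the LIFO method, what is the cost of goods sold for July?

COGS = $4,880.40

Jul 14, 277 sold [LIFO — newest first]: 252 @ $17.70 + 25 @ $16.80 = $4,880.40
Ending inventory: 115 @ $16.80 + 137 @ $13.90 = $3,836.30
Check: goods available $8,716.70 = COGS $4,880.40 + ending $3,836.30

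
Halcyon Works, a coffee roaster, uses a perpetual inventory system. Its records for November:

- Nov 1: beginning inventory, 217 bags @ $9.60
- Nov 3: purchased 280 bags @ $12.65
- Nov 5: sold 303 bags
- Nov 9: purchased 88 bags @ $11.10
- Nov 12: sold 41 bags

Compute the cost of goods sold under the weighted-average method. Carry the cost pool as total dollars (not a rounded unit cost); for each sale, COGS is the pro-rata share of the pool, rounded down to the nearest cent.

COGS = $3,890.69

After Nov 1: 217 on hand, pool $2,083.20 (≈ $9.6000 each)
After Nov 3: 497 on hand, pool $5,625.20 (≈ $11.3183 each)
Nov 5, sell 303: 303/497 × $5,625.20 → $3,429.44
After Nov 9: 282 on hand, pool $3,172.56 (≈ $11.2502 each)
Nov 12, sell 41: 41/282 × $3,172.56 → $461.25
Total COGS = $3,429.44 + $461.25 = $3,890.69
Ending inventory (cost pool remaining) = $2,711.31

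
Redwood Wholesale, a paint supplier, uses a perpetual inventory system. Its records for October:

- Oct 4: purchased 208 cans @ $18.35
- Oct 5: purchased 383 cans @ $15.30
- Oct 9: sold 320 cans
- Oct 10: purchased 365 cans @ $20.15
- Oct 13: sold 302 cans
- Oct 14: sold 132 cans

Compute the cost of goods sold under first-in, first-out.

COGS = $12,961.15

Oct 9, 320 sold [FIFO — oldest first]: 208 @ $18.35 + 112 @ $15.30 = $5,530.40
Oct 13, 302 sold [FIFO — oldest first]: 271 @ $15.30 + 31 @ $20.15 = $4,770.95
Oct 14, 132 sold [FIFO — oldest first]: 132 @ $20.15 = $2,659.80
Total COGS = $5,530.40 + $4,770.95 + $2,659.80 = $12,961.15
Ending inventory: 202 @ $20.15 = $4,070.30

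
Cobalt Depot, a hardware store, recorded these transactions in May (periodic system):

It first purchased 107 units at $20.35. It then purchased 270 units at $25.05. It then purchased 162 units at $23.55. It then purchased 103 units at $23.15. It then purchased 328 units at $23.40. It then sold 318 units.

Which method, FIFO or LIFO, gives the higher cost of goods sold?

FIFO

FIFO COGS: 107 @ $20.35 + 211 @ $25.05 = $7,463.00
LIFO COGS: 318 @ $23.40 = $7,441.20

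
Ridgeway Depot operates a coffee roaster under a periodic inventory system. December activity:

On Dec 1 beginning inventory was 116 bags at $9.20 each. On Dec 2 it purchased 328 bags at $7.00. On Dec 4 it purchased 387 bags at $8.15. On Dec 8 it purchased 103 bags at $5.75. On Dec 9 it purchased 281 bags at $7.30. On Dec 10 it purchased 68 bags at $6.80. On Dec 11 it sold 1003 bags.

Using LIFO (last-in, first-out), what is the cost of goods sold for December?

COGS = $7,408.00

Dec 11, 1003 sold [LIFO — newest first]: 68 @ $6.80 + 281 @ $7.30 + 103 @ $5.75 + 387 @ $8.15 + 164 @ $7.00 = $7,408.00
Ending inventory: 116 @ $9.20 + 164 @ $7.00 = $2,215.20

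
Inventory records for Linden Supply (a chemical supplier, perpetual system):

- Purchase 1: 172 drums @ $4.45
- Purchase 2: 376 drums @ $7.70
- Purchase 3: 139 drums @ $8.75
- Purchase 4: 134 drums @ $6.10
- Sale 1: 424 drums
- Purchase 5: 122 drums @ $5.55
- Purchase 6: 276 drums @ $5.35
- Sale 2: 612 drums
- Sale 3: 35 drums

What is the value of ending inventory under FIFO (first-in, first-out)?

Sale 1 (424) [FIFO — oldest first]: 172 @ $4.45 + 252 @ $7.70 = $2,705.80
Sale 2 (612) [FIFO — oldest first]: 124 @ $7.70 + 139 @ $8.75 + 134 @ $6.10 + 122 @ $5.55 + 93 @ $5.35 = $4,163.10
Sale 3 (35) [FIFO — oldest first]: 35 @ $5.35 = $187.25
Total COGS = $2,705.80 + $4,163.10 + $187.25 = $7,056.15
Ending inventory: 148 @ $5.35 = $791.80
Check: goods available $7,847.95 = COGS $7,056.15 + ending $791.80

Ending inventory = $791.80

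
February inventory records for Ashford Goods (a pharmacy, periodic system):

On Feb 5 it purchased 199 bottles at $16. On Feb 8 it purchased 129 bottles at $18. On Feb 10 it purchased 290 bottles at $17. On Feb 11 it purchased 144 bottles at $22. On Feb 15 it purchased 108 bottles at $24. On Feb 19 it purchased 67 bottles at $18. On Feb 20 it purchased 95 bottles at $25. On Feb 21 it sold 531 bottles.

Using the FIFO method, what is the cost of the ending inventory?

Ending inventory = $10,820

Feb 21, 531 sold [FIFO — oldest first]: 199 @ $16 + 129 @ $18 + 203 @ $17 = $8,957
Ending inventory: 87 @ $17 + 144 @ $22 + 108 @ $24 + 67 @ $18 + 95 @ $25 = $10,820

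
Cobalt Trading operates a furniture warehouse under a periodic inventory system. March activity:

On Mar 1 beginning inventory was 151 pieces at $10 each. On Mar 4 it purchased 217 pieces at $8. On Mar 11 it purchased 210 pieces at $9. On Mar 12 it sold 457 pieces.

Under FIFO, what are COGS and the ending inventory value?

Mar 12, 457 sold [FIFO — oldest first]: 151 @ $10 + 217 @ $8 + 89 @ $9 = $4,047
Ending inventory: 121 @ $9 = $1,089

COGS = $4,047; ending inventory = $1,089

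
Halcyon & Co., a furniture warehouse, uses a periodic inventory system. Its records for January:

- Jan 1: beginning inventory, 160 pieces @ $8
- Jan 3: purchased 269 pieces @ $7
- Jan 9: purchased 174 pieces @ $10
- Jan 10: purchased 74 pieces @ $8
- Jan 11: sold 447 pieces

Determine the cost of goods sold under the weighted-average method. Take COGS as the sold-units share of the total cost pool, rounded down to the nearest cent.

Jan 11, sell 447: 447/677 × $5,495.00 → $3,628.16
Ending inventory (cost pool remaining) = $1,866.84

COGS = $3,628.16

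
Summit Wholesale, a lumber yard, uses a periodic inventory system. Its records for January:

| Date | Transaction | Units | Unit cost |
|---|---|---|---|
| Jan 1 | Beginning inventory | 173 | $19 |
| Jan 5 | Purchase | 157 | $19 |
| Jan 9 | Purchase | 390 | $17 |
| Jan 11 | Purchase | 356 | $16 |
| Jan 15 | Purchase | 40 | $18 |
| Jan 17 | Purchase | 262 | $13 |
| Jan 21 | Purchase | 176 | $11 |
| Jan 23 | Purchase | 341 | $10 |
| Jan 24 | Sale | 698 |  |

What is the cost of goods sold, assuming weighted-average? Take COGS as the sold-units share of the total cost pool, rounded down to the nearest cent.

Jan 24, sell 698: 698/1895 × $28,068.00 → $10,338.50
Ending inventory (cost pool remaining) = $17,729.50
Check: goods available $28,068.00 = COGS $10,338.50 + ending $17,729.50

COGS = $10,338.50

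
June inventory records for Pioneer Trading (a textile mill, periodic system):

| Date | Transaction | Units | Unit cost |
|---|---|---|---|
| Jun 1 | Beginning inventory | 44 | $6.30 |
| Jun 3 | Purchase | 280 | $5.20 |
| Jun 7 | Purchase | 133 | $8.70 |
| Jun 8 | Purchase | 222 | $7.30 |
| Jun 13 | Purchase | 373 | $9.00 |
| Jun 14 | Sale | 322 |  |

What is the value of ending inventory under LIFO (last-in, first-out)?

Jun 14, 322 sold [LIFO — newest first]: 322 @ $9.00 = $2,898.00
Ending inventory: 44 @ $6.30 + 280 @ $5.20 + 133 @ $8.70 + 222 @ $7.30 + 51 @ $9.00 = $4,969.90
Check: goods available $7,867.90 = COGS $2,898.00 + ending $4,969.90

Ending inventory = $4,969.90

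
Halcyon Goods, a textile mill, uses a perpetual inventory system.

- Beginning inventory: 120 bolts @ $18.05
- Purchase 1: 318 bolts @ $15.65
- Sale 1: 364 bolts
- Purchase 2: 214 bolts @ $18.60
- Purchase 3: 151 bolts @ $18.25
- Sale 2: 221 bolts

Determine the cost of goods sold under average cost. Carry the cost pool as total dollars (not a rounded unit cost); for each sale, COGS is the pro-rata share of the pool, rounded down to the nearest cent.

After Beginning: 120 on hand, pool $2,166.00 (≈ $18.0500 each)
After Purchase 1: 438 on hand, pool $7,142.70 (≈ $16.3075 each)
Sale 1, sell 364: 364/438 × $7,142.70 → $5,935.94
After Purchase 2: 288 on hand, pool $5,187.16 (≈ $18.0110 each)
After Purchase 3: 439 on hand, pool $7,942.91 (≈ $18.0932 each)
Sale 2, sell 221: 221/439 × $7,942.91 → $3,998.59
Total COGS = $5,935.94 + $3,998.59 = $9,934.53
Ending inventory (cost pool remaining) = $3,944.32

COGS = $9,934.53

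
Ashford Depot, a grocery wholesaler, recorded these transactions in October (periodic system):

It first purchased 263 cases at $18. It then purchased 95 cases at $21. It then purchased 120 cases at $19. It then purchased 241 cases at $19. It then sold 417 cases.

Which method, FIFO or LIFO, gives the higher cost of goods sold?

LIFO

FIFO COGS: 263 @ $18 + 95 @ $21 + 59 @ $19 = $7,850
LIFO COGS: 241 @ $19 + 120 @ $19 + 56 @ $21 = $8,035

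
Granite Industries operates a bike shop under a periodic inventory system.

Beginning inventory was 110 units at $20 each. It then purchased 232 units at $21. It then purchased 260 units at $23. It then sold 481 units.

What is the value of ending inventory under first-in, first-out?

Sale 1 (481) [FIFO — oldest first]: 110 @ $20 + 232 @ $21 + 139 @ $23 = $10,269
Ending inventory: 121 @ $23 = $2,783
Check: goods available $13,052 = COGS $10,269 + ending $2,783

Ending inventory = $2,783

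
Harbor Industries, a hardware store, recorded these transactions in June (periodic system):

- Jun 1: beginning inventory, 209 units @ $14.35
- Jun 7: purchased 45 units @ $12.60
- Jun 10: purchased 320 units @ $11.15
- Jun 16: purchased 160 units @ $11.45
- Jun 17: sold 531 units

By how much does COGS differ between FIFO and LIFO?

$601.60

FIFO COGS: 209 @ $14.35 + 45 @ $12.60 + 277 @ $11.15 = $6,654.70
LIFO COGS: 160 @ $11.45 + 320 @ $11.15 + 45 @ $12.60 + 6 @ $14.35 = $6,053.10
Difference = |$6,654.70 − $6,053.10| = $601.60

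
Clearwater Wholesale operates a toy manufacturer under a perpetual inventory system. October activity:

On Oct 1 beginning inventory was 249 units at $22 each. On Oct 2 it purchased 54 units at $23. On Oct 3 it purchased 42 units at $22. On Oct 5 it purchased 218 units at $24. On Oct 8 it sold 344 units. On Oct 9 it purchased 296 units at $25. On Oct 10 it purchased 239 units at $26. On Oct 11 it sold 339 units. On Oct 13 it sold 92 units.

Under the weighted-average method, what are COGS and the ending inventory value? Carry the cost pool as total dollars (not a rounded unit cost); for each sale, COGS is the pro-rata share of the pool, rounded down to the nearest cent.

After Oct 1: 249 on hand, pool $5,478.00 (≈ $22.0000 each)
After Oct 2: 303 on hand, pool $6,720.00 (≈ $22.1782 each)
After Oct 3: 345 on hand, pool $7,644.00 (≈ $22.1565 each)
After Oct 5: 563 on hand, pool $12,876.00 (≈ $22.8703 each)
Oct 8, sell 344: 344/563 × $12,876.00 → $7,867.39
After Oct 9: 515 on hand, pool $12,408.61 (≈ $24.0944 each)
After Oct 10: 754 on hand, pool $18,622.61 (≈ $24.6984 each)
Oct 11, sell 339: 339/754 × $18,622.61 → $8,372.76
Oct 13, sell 92: 92/415 × $10,249.85 → $2,272.25
Total COGS = $7,867.39 + $8,372.76 + $2,272.25 = $18,512.40
Ending inventory (cost pool remaining) = $7,977.60
Check: goods available $26,490.00 = COGS $18,512.40 + ending $7,977.60

COGS = $18,512.40; ending inventory = $7,977.60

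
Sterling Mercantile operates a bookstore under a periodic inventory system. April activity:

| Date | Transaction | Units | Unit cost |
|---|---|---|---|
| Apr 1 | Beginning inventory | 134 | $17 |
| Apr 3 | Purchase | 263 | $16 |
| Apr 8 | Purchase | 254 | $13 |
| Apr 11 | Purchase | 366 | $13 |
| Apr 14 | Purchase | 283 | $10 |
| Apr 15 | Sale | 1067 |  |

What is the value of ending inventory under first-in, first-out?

Apr 15, 1067 sold [FIFO — oldest first]: 134 @ $17 + 263 @ $16 + 254 @ $13 + 366 @ $13 + 50 @ $10 = $15,046
Ending inventory: 233 @ $10 = $2,330
Check: goods available $17,376 = COGS $15,046 + ending $2,330

Ending inventory = $2,330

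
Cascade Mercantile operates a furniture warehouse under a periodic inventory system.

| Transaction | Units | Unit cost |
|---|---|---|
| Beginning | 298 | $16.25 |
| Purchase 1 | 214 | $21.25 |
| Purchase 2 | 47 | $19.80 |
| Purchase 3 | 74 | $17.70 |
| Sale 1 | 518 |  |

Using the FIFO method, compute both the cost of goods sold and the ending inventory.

COGS = $9,508.80; ending inventory = $2,121.60

Sale 1 (518) [FIFO — oldest first]: 298 @ $16.25 + 214 @ $21.25 + 6 @ $19.80 = $9,508.80
Ending inventory: 41 @ $19.80 + 74 @ $17.70 = $2,121.60
Check: goods available $11,630.40 = COGS $9,508.80 + ending $2,121.60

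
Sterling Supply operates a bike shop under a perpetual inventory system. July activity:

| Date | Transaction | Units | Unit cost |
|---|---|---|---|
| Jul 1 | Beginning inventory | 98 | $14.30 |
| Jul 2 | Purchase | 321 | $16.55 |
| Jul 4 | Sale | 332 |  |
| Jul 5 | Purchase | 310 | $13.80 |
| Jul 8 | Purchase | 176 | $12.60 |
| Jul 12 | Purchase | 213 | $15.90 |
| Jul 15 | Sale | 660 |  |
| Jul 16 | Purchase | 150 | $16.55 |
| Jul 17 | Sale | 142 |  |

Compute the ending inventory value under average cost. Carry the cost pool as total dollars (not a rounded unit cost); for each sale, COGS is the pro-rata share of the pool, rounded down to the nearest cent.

After Jul 1: 98 on hand, pool $1,401.40 (≈ $14.3000 each)
After Jul 2: 419 on hand, pool $6,713.95 (≈ $16.0237 each)
Jul 4, sell 332: 332/419 × $6,713.95 → $5,319.88
After Jul 5: 397 on hand, pool $5,672.07 (≈ $14.2873 each)
After Jul 8: 573 on hand, pool $7,889.67 (≈ $13.7691 each)
After Jul 12: 786 on hand, pool $11,276.37 (≈ $14.3465 each)
Jul 15, sell 660: 660/786 × $11,276.37 → $9,468.70
After Jul 16: 276 on hand, pool $4,290.17 (≈ $15.5441 each)
Jul 17, sell 142: 142/276 × $4,290.17 → $2,207.26
Total COGS = $5,319.88 + $9,468.70 + $2,207.26 = $16,995.84
Ending inventory (cost pool remaining) = $2,082.91
Check: goods available $19,078.75 = COGS $16,995.84 + ending $2,082.91

Ending inventory = $2,082.91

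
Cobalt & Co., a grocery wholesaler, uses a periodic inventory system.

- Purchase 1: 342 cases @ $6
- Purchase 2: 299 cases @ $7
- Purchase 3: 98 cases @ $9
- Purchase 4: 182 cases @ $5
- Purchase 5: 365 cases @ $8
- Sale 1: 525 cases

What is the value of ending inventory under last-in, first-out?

Ending inventory = $5,137

Sale 1 (525) [LIFO — newest first]: 365 @ $8 + 160 @ $5 = $3,720
Ending inventory: 342 @ $6 + 299 @ $7 + 98 @ $9 + 22 @ $5 = $5,137
Check: goods available $8,857 = COGS $3,720 + ending $5,137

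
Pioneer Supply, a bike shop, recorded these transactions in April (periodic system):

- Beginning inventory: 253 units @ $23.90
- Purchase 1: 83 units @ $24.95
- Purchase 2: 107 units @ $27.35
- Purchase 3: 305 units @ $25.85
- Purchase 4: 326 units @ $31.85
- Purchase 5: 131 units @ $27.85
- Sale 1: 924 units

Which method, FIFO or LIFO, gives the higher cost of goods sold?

LIFO

FIFO COGS: 253 @ $23.90 + 83 @ $24.95 + 107 @ $27.35 + 305 @ $25.85 + 176 @ $31.85 = $24,533.85
LIFO COGS: 131 @ $27.85 + 326 @ $31.85 + 305 @ $25.85 + 107 @ $27.35 + 55 @ $24.95 = $26,214.40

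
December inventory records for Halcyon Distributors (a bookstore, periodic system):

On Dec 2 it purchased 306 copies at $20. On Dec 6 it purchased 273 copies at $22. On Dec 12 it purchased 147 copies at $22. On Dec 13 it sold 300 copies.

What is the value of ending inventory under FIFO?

Ending inventory = $9,360

Dec 13, 300 sold [FIFO — oldest first]: 300 @ $20 = $6,000
Ending inventory: 6 @ $20 + 273 @ $22 + 147 @ $22 = $9,360
Check: goods available $15,360 = COGS $6,000 + ending $9,360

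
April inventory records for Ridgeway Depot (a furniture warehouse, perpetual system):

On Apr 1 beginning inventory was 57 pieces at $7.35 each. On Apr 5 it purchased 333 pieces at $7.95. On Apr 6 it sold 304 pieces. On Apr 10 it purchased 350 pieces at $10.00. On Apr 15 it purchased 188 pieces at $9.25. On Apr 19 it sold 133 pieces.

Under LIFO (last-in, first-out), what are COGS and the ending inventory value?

Apr 6, 304 sold [LIFO — newest first]: 304 @ $7.95 = $2,416.80
Apr 19, 133 sold [LIFO — newest first]: 133 @ $9.25 = $1,230.25
Total COGS = $2,416.80 + $1,230.25 = $3,647.05
Ending inventory: 57 @ $7.35 + 29 @ $7.95 + 350 @ $10.00 + 55 @ $9.25 = $4,658.25
Check: goods available $8,305.30 = COGS $3,647.05 + ending $4,658.25

COGS = $3,647.05; ending inventory = $4,658.25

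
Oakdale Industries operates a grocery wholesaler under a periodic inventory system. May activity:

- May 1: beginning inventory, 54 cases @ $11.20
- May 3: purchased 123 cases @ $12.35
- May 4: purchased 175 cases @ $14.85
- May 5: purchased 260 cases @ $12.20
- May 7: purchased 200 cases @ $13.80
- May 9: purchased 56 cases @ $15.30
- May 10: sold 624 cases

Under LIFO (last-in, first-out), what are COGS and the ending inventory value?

COGS = $8,392.60; ending inventory = $3,118.80

May 10, 624 sold [LIFO — newest first]: 56 @ $15.30 + 200 @ $13.80 + 260 @ $12.20 + 108 @ $14.85 = $8,392.60
Ending inventory: 54 @ $11.20 + 123 @ $12.35 + 67 @ $14.85 = $3,118.80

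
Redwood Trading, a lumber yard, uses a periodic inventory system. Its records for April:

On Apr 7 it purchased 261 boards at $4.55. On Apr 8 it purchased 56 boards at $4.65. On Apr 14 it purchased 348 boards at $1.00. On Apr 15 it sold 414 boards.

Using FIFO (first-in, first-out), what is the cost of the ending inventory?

Ending inventory = $251.00

Apr 15, 414 sold [FIFO — oldest first]: 261 @ $4.55 + 56 @ $4.65 + 97 @ $1.00 = $1,544.95
Ending inventory: 251 @ $1.00 = $251.00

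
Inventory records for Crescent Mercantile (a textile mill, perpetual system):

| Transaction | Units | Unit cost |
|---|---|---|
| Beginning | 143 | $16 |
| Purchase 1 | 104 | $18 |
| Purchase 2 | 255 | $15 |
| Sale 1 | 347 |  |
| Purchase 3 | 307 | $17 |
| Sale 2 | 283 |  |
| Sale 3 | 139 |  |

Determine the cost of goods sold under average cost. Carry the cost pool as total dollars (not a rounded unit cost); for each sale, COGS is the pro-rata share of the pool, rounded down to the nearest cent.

After Beginning: 143 on hand, pool $2,288.00 (≈ $16.0000 each)
After Purchase 1: 247 on hand, pool $4,160.00 (≈ $16.8421 each)
After Purchase 2: 502 on hand, pool $7,985.00 (≈ $15.9064 each)
Sale 1, sell 347: 347/502 × $7,985.00 → $5,519.51
After Purchase 3: 462 on hand, pool $7,684.49 (≈ $16.6331 each)
Sale 2, sell 283: 283/462 × $7,684.49 → $4,707.16
Sale 3, sell 139: 139/179 × $2,977.33 → $2,312.00
Total COGS = $5,519.51 + $4,707.16 + $2,312.00 = $12,538.67
Ending inventory (cost pool remaining) = $665.33

COGS = $12,538.67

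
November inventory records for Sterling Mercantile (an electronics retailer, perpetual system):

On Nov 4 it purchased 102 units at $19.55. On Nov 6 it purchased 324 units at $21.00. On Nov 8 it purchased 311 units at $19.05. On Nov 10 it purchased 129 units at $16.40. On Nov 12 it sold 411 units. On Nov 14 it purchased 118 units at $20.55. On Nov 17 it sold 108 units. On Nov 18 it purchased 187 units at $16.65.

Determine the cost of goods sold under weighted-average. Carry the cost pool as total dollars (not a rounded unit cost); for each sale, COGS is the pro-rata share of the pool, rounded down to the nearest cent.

After Nov 4: 102 on hand, pool $1,994.10 (≈ $19.5500 each)
After Nov 6: 426 on hand, pool $8,798.10 (≈ $20.6528 each)
After Nov 8: 737 on hand, pool $14,722.65 (≈ $19.9765 each)
After Nov 10: 866 on hand, pool $16,838.25 (≈ $19.4437 each)
Nov 12, sell 411: 411/866 × $16,838.25 → $7,991.36
After Nov 14: 573 on hand, pool $11,271.79 (≈ $19.6715 each)
Nov 17, sell 108: 108/573 × $11,271.79 → $2,124.52
After Nov 18: 652 on hand, pool $12,260.82 (≈ $18.8049 each)
Total COGS = $7,991.36 + $2,124.52 = $10,115.88
Ending inventory (cost pool remaining) = $12,260.82
Check: goods available $22,376.70 = COGS $10,115.88 + ending $12,260.82

COGS = $10,115.88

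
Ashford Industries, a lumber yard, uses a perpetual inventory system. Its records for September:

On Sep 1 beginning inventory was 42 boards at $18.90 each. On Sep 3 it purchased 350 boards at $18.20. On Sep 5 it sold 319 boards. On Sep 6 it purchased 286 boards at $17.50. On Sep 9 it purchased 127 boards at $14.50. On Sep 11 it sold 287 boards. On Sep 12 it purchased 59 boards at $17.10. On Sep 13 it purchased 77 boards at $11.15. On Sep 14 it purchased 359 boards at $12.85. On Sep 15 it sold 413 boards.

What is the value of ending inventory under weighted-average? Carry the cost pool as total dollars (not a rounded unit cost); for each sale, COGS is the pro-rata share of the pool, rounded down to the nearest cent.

After Sep 1: 42 on hand, pool $793.80 (≈ $18.9000 each)
After Sep 3: 392 on hand, pool $7,163.80 (≈ $18.2750 each)
Sep 5, sell 319: 319/392 × $7,163.80 → $5,829.72
After Sep 6: 359 on hand, pool $6,339.08 (≈ $17.6576 each)
After Sep 9: 486 on hand, pool $8,180.58 (≈ $16.8325 each)
Sep 11, sell 287: 287/486 × $8,180.58 → $4,830.91
After Sep 12: 258 on hand, pool $4,358.57 (≈ $16.8937 each)
After Sep 13: 335 on hand, pool $5,217.12 (≈ $15.5735 each)
After Sep 14: 694 on hand, pool $9,830.27 (≈ $14.1647 each)
Sep 15, sell 413: 413/694 × $9,830.27 → $5,850.00
Total COGS = $5,829.72 + $4,830.91 + $5,850.00 = $16,510.63
Ending inventory (cost pool remaining) = $3,980.27

Ending inventory = $3,980.27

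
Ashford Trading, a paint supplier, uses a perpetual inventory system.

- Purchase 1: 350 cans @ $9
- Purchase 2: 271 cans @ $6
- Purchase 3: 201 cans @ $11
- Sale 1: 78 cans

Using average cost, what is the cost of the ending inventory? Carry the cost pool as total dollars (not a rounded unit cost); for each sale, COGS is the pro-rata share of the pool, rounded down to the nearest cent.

Ending inventory = $6,324.00

After Purchase 1: 350 on hand, pool $3,150.00 (≈ $9.0000 each)
After Purchase 2: 621 on hand, pool $4,776.00 (≈ $7.6908 each)
After Purchase 3: 822 on hand, pool $6,987.00 (≈ $8.5000 each)
Sale 1, sell 78: 78/822 × $6,987.00 → $663.00
Ending inventory (cost pool remaining) = $6,324.00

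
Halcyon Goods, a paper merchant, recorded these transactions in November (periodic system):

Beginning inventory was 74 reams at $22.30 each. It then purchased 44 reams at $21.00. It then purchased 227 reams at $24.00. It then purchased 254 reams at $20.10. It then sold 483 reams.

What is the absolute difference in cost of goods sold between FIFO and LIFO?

$200.60

FIFO COGS: 74 @ $22.30 + 44 @ $21.00 + 227 @ $24.00 + 138 @ $20.10 = $10,796.00
LIFO COGS: 254 @ $20.10 + 227 @ $24.00 + 2 @ $21.00 = $10,595.40
Difference = |$10,796.00 − $10,595.40| = $200.60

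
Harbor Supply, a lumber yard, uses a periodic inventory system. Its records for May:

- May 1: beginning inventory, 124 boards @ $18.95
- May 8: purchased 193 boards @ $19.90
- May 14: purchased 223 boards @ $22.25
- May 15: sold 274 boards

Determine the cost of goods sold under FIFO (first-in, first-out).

COGS = $5,334.80

May 15, 274 sold [FIFO — oldest first]: 124 @ $18.95 + 150 @ $19.90 = $5,334.80
Ending inventory: 43 @ $19.90 + 223 @ $22.25 = $5,817.45
Check: goods available $11,152.25 = COGS $5,334.80 + ending $5,817.45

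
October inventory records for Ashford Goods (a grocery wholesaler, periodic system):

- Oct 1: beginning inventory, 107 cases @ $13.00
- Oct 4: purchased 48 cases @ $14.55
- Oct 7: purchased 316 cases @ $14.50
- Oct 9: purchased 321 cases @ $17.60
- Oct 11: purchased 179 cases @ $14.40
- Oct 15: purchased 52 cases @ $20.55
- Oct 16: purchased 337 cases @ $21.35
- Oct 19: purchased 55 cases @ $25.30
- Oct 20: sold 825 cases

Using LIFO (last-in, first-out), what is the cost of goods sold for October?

COGS = $15,787.85

Oct 20, 825 sold [LIFO — newest first]: 55 @ $25.30 + 337 @ $21.35 + 52 @ $20.55 + 179 @ $14.40 + 202 @ $17.60 = $15,787.85
Ending inventory: 107 @ $13.00 + 48 @ $14.55 + 316 @ $14.50 + 119 @ $17.60 = $8,765.80
Check: goods available $24,553.65 = COGS $15,787.85 + ending $8,765.80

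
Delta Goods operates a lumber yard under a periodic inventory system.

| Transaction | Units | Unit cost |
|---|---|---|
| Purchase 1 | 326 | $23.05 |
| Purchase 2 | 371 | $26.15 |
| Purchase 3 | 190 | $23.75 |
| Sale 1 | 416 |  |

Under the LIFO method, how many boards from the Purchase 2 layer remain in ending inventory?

Sale 1 (416) [LIFO — newest first]: 190 @ $23.75 + 226 @ $26.15 = $10,422.40
Ending inventory: 326 @ $23.05 + 145 @ $26.15 = $11,306.05

145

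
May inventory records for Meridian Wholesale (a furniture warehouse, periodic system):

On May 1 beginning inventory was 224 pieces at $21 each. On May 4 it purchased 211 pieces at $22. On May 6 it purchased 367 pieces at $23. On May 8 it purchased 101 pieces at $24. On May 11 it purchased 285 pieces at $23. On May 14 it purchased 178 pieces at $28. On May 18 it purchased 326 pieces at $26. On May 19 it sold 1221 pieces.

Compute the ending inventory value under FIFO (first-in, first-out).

Ending inventory = $12,536

May 19, 1221 sold [FIFO — oldest first]: 224 @ $21 + 211 @ $22 + 367 @ $23 + 101 @ $24 + 285 @ $23 + 33 @ $28 = $27,690
Ending inventory: 145 @ $28 + 326 @ $26 = $12,536
Check: goods available $40,226 = COGS $27,690 + ending $12,536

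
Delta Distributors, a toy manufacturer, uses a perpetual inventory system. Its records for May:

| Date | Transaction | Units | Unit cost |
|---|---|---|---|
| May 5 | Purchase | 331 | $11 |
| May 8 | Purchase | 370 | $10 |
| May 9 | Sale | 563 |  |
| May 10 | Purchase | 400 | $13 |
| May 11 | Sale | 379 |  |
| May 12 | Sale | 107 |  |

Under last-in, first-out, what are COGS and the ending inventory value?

May 9, 563 sold [LIFO — newest first]: 370 @ $10 + 193 @ $11 = $5,823
May 11, 379 sold [LIFO — newest first]: 379 @ $13 = $4,927
May 12, 107 sold [LIFO — newest first]: 21 @ $13 + 86 @ $11 = $1,219
Total COGS = $5,823 + $4,927 + $1,219 = $11,969
Ending inventory: 52 @ $11 = $572

COGS = $11,969; ending inventory = $572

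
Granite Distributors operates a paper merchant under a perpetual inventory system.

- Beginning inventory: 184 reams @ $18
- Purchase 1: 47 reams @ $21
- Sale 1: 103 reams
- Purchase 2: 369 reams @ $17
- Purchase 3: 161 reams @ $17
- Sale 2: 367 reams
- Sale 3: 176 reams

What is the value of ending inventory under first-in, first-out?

Ending inventory = $1,955

Sale 1 (103) [FIFO — oldest first]: 103 @ $18 = $1,854
Sale 2 (367) [FIFO — oldest first]: 81 @ $18 + 47 @ $21 + 239 @ $17 = $6,508
Sale 3 (176) [FIFO — oldest first]: 130 @ $17 + 46 @ $17 = $2,992
Total COGS = $1,854 + $6,508 + $2,992 = $11,354
Ending inventory: 115 @ $17 = $1,955
Check: goods available $13,309 = COGS $11,354 + ending $1,955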